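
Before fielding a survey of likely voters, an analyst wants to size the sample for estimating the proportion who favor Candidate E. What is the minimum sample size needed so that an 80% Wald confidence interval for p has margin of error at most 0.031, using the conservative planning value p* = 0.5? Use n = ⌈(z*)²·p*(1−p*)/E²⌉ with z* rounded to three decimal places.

z* = 1.282 at the 80% level.
p*(1−p*) = 0.50·0.50 = 0.2500.
Required n before rounding: 1.643524 × 0.2500 / 0.031² = 427.556.
⌈427.556⌉ = 428.

n = 428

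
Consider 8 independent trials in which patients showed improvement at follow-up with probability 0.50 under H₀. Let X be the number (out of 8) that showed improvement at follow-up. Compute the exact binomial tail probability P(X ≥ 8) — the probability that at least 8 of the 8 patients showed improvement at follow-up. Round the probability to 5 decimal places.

X ~ Binomial(n=8, p=0.50).
P(X ≥ 8) = C(8,8)·0.50^8·0.50^0.
= 0.003906 = 0.00391.

P = 0.00391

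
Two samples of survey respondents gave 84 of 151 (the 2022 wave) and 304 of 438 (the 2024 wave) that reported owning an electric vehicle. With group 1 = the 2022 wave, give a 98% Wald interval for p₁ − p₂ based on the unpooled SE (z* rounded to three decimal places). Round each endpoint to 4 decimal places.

p̂₁ = 0.55629, p̂₂ = 0.69406, so the observed difference is -0.13777.
Unpooled SE = √(p̂₁(1−p̂₁)/n₁ + p̂₂(1−p̂₂)/n₂) = √(0.001634644 + 0.000484793) = 0.046037.
z* = 2.326 at the 98% level. Margin = 2.326·0.046037 = 0.10708.
Interval: -0.13777 ± 0.10708 → (-0.2449, -0.0307).

(-0.2449, -0.0307)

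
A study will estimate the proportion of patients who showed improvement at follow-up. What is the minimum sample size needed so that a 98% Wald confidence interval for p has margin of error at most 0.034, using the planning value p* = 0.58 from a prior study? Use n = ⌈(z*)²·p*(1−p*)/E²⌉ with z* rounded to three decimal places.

n = 1141

z* = 2.326 at the 98% level.
p*(1−p*) = 0.58·0.42 = 0.2436.
Required n before rounding: 5.410276 × 0.2436 / 0.034² = 1140.089.
Rounding up, n = 1141.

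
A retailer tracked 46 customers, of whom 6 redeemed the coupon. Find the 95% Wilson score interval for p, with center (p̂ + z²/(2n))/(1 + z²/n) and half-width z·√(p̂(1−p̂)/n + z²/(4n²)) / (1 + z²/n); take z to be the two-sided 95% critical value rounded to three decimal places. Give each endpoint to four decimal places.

(0.0612, 0.2567)

Here p̂ = 6/46 = 0.13043 and z = 1.960 (z² = 3.841600).
1 + z²/n = 1.083513.
Adjusted center: (0.13043 + z²/(2n))/1.083513 = 0.15892.
Radicand: p̂(1−p̂)/n + z²/(4n²) = 0.002465686 + 0.000453875 = 0.002919561.
Half-width = 1.960·√0.002919561/1.083513 = 0.09774.
Interval: 0.15892 ± 0.09774 → (0.0612, 0.2567).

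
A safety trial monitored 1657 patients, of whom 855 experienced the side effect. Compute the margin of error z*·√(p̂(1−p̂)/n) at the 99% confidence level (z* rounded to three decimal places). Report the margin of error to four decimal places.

With x = 855 successes in n = 1657, p̂ = 0.51599.
SE(p̂) = √(0.51599·0.48401/1657) = 0.012277.
z* = 2.576 at the 99% level.
ME = 2.576·0.012277 = 0.0316.

ME = 0.0316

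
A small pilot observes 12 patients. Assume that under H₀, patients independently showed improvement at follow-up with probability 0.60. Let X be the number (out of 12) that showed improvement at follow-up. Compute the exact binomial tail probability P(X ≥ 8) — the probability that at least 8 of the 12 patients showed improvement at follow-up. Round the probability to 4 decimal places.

P = 0.4382

X ~ Binomial(n=12, p=0.60).
P(X ≥ 8) = Σ_{j=8}^{12} C(12,j)·0.60^j·0.40^{12−j}.
= 0.212841 + 0.141894 + 0.063852 + 0.017414 + 0.002177 = 0.4382.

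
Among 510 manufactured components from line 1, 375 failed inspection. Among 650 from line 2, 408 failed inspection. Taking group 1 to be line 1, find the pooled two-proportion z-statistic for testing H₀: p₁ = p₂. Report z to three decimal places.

p̂₁ = 375/510 = 0.73529, p̂₂ = 408/650 = 0.62769.
Pooling: p̂ = 783/1160 = 0.67500.
Pooled SE = √[0.2193750·0.00349925] ≈ 0.027706.
z = (p̂₁ − p̂₂)/SE = (0.73529 − 0.62769)/0.027706 = 0.10760/0.027706 = 3.884.

z = 3.884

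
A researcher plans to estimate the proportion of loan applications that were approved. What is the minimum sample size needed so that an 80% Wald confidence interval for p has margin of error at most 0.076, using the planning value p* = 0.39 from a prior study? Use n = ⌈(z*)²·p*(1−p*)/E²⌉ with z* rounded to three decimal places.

n = 68

The 80% critical value is z* = 1.282.
p*(1−p*) = 0.2379.
Required n before rounding: 1.643524 × 0.2379 / 0.076² = 67.693.
⌈67.693⌉ = 68.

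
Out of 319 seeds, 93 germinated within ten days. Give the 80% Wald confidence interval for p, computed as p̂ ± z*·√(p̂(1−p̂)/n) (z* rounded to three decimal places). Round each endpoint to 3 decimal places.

Sample proportion p̂ = 93/319 = 0.29154.
SE(p̂) = √(0.29154·0.70846/319) = 0.025445.
The 80% critical value is z* = 1.282.
Margin of error: 1.282 × 0.025445 = 0.03262.
CI: 0.29154 ± 0.03262 = (0.259, 0.324).

(0.259, 0.324)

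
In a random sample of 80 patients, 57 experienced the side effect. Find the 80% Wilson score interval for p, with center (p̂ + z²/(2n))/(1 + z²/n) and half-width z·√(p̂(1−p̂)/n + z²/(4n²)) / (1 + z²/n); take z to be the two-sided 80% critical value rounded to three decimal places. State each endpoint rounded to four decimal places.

(0.6439, 0.7726)

Here p̂ = 57/80 = 0.71250 and z = 1.282 (z² = 1.643524).
1 + z²/n = 1.020544.
Center = (0.71250 + 0.010272)/1.020544 = 0.70822.
Radicand: p̂(1−p̂)/n + z²/(4n²) = 0.002560547 + 0.000064200 = 0.002624747.
Half-width = z·√(radicand)/denom = 1.282·0.051232/1.020544 = 0.06436.
CI: 0.70822 ± 0.06436 = (0.6439, 0.7726).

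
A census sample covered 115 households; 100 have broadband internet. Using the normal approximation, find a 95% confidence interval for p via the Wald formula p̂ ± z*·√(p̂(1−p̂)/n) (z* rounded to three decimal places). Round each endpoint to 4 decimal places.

(0.8080, 0.9311)

The sample proportion is 100/115 = 0.86957.
SE = √(p̂(1−p̂)/n) = √(0.113422/115) = 0.031405.
The 95% critical value is z* = 1.960.
Margin of error: 1.960 × 0.031405 = 0.06155.
Interval: 0.86957 ± 0.06155 → (0.8080, 0.9311).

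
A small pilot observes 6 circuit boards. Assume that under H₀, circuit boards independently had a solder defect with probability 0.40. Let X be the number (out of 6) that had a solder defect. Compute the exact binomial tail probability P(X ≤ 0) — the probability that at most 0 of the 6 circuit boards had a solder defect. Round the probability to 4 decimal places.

X ~ Binomial(n=6, p=0.40).
P(X ≤ 0) = C(6,0)·0.40^0·0.60^6.
= 0.046656 = 0.0467.

P = 0.0467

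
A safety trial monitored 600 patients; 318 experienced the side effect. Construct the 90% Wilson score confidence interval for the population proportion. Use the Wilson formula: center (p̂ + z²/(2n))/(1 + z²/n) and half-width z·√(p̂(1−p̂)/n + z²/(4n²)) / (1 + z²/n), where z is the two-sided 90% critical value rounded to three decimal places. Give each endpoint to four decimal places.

p̂ = 318/600 = 0.53000; z = 1.645, so z² = 2.706025.
1 + z²/n = 1.004510.
Adjusted center: (0.53000 + z²/(2n))/1.004510 = 0.52987.
Radicand: p̂(1−p̂)/n + z²/(4n²) = 0.000415167 + 0.000001879 = 0.000417046.
Half-width = 1.645·√0.000417046/1.004510 = 0.03344.
CI: 0.52987 ± 0.03344 = (0.4964, 0.5633).

(0.4964, 0.5633)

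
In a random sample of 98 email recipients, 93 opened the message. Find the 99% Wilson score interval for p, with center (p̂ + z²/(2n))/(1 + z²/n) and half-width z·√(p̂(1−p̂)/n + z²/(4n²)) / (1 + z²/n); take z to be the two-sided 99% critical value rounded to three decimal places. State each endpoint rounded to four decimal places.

Here p̂ = 93/98 = 0.94898 and z = 2.576 (z² = 6.635776).
Denominator 1 + z²/n = 1 + 6.635776/98 = 1.067712.
Adjusted center: (0.94898 + z²/(2n))/1.067712 = 0.92051.
Radicand: p̂(1−p̂)/n + z²/(4n²) = 0.000494054 + 0.000172735 = 0.000666789.
Half-width = 2.576·√0.000666789/1.067712 = 0.06230.
Interval: 0.92051 ± 0.06230 → (0.8582, 0.9828).

(0.8582, 0.9828)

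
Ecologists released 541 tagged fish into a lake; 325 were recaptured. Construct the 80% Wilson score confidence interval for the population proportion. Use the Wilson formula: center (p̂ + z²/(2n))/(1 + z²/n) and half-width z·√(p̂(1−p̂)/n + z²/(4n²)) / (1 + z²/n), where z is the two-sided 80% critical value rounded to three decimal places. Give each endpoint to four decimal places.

Here p̂ = 325/541 = 0.60074 and z = 1.282 (z² = 1.643524).
1 + z²/n = 1.003038.
Adjusted center: (0.60074 + z²/(2n))/1.003038 = 0.60043.
Radicand: p̂(1−p̂)/n + z²/(4n²) = 0.000443349 + 0.000001404 = 0.000444753.
Half-width = 1.282·√0.000444753/1.003038 = 0.02695.
CI: 0.60043 ± 0.02695 = (0.5735, 0.6274).

(0.5735, 0.6274)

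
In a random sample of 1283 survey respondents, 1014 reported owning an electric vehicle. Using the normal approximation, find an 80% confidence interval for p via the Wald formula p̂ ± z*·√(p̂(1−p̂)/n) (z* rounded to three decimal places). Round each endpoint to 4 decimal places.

p̂ = 1014/1283 = 0.79034.
Standard error of p̂: √(0.165705/1283) = √0.000129155 = 0.011365.
The 80% critical value is z* = 1.282.
Margin = 1.282·0.011365 = 0.01457.
Interval: 0.79034 ± 0.01457 → (0.7758, 0.8049).

(0.7758, 0.8049)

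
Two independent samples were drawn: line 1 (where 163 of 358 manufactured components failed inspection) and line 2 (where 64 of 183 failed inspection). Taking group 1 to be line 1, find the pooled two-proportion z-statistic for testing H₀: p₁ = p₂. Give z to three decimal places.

z = 2.354

Sample proportions: p̂₁ = 163/358 = 0.45531 and p̂₂ = 64/183 = 0.34973.
Pooled p̂ = (163+64)/(358+183) = 227/541 = 0.41959.
Pooled SE = √[0.2435348·0.00825778] ≈ 0.044845.
z = (p̂₁ − p̂₂)/SE = (0.45531 − 0.34973)/0.044845 = 0.10558/0.044845 = 2.354.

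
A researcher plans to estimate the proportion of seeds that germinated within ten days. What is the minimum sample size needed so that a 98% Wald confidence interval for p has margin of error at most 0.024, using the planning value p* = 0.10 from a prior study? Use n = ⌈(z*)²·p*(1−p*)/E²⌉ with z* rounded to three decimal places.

z* = 2.326 at the 98% level.
p*(1−p*) = 0.10·0.90 = 0.0900.
(z*)²·p*(1−p*)/E² = 5.410276·0.0900/0.000576 = 845.356.
⌈845.356⌉ = 846.

n = 846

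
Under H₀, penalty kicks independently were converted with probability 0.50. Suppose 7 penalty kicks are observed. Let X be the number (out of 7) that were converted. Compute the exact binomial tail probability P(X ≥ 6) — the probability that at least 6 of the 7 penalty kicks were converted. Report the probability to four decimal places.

X is binomial with n = 7 and p = 0.50.
P(X ≥ 6) = C(7,6)·0.50^6·0.50^1 + C(7,7)·0.50^7·0.50^0.
= 0.054688 + 0.007812 = 0.0625.

P = 0.0625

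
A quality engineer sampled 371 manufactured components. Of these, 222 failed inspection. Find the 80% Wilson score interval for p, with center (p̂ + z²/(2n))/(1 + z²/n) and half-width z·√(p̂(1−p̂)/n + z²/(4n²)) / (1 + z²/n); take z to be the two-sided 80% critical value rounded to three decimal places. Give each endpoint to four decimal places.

p̂ = 222/371 = 0.59838; z = 1.282, so z² = 1.643524.
Denominator 1 + z²/n = 1 + 1.643524/371 = 1.004430.
Adjusted center: (0.59838 + z²/(2n))/1.004430 = 0.59795.
Radicand: p̂(1−p̂)/n + z²/(4n²) = 0.000647765 + 0.000002985 = 0.000650750.
Half-width = z·√(radicand)/denom = 1.282·0.025510/1.004430 = 0.03256.
Interval: 0.59795 ± 0.03256 → (0.5654, 0.6305).

(0.5654, 0.6305)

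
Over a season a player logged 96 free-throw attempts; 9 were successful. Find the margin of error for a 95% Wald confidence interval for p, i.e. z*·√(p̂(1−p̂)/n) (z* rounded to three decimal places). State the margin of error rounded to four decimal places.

With x = 9 successes in n = 96, p̂ = 0.09375.
SE(p̂) = √(0.09375·0.90625/96) = 0.029749.
The 95% critical value is z* = 1.960.
Margin of error = z*·SE = 1.960 × 0.029749 = 0.0583.

ME = 0.0583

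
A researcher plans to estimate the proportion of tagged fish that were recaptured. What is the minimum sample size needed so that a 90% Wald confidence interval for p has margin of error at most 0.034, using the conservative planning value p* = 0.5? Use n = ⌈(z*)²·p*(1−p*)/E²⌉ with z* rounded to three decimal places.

For 90% confidence, z* = 1.645.
p*(1−p*) = 0.50·0.50 = 0.2500.
(z*)²·p*(1−p*)/E² = 2.706025·0.2500/0.001156 = 585.213.
⌈585.213⌉ = 586.

n = 586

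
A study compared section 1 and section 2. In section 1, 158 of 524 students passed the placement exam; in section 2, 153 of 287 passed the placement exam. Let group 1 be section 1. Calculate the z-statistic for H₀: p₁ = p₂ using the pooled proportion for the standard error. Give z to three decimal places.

Sample proportions: p̂₁ = 158/524 = 0.30153 and p̂₂ = 153/287 = 0.53310.
Pooled p̂ = (158+153)/(524+287) = 311/811 = 0.38348.
SE = √[p̂(1−p̂)(1/n₁+1/n₂)] = √[0.38348·0.61652·(1/524+1/287)] ≈ 0.035707.
z = -0.23157/0.035707 = -6.485.

z = -6.485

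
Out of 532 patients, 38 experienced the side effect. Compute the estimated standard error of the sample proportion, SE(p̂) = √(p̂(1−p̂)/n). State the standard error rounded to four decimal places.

SE = 0.0112

With x = 38 successes in n = 532, p̂ = 0.07143.
p̂(1−p̂) = 0.07143·0.92857 = 0.066328.
SE = √(0.066328/532) = 0.0112.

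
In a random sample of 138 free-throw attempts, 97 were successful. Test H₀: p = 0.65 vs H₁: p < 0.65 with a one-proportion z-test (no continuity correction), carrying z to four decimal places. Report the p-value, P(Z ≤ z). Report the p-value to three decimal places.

With x = 97 successes in n = 138, p̂ = 0.70290.
SE₀ = √(0.65·0.35/138) = 0.040602.
z = (p̂ − p₀)/SE = (97/138 − 0.65)/0.040602 ≈ 1.3028.
From the standard normal, P(Z ≤ z) = 0.904.

p-value = 0.904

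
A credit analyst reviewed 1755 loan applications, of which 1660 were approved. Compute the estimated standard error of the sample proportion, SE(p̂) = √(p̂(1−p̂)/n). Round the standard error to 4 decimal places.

p̂ = 1660/1755 = 0.94587.
p̂(1−p̂) = 0.051200.
SE = √(0.051200/1755) = √0.000029174 = 0.0054.

SE = 0.0054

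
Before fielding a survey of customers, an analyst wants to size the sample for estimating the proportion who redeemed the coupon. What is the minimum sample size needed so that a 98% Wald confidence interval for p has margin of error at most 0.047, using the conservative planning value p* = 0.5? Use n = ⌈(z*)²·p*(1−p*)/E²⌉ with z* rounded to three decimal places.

For 98% confidence, z* = 2.326.
p*(1−p*) = 0.2500.
Required n before rounding: 5.410276 × 0.2500 / 0.047² = 612.299.
Rounding up, n = 613.

n = 613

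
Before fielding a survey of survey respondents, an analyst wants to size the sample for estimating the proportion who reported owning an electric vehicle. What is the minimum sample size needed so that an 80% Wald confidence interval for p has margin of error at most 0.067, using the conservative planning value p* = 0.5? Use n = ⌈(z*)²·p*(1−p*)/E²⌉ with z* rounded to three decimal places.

n = 92

For 80% confidence, z* = 1.282.
p*(1−p*) = 0.50·0.50 = 0.2500.
Required n before rounding: 1.643524 × 0.2500 / 0.067² = 91.531.
Rounding up, n = 92.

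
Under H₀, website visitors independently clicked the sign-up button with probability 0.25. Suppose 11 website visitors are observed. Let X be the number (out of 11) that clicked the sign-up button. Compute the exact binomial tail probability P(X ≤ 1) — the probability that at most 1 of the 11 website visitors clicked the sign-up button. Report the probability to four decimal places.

P = 0.1971

X ~ Binomial(n=11, p=0.25).
P(X ≤ 1) = C(11,0)·0.25^0·0.75^11 + C(11,1)·0.25^1·0.75^10.
= 0.042235 + 0.154862 = 0.1971.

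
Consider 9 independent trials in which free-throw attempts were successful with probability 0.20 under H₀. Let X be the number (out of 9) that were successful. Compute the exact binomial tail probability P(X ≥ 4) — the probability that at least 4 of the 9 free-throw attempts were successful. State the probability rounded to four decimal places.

X is binomial with n = 9 and p = 0.20.
P(X ≥ 4) = Σ_{j=4}^{9} C(9,j)·0.20^j·0.80^{9−j}.
= 0.066060 + 0.016515 + 0.002753 + 0.000295 + 0.000018 + 0.000001 = 0.0856.

P = 0.0856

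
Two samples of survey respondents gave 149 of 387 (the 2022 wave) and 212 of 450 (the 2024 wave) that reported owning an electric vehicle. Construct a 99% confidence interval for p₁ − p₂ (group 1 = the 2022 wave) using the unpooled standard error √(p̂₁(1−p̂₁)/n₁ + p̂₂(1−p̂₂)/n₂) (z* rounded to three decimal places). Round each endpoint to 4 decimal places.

(-0.1740, 0.0018)

p̂₁ = 0.38501, p̂₂ = 0.47111, so the observed difference is -0.08610.
Unpooled SE = √(p̂₁(1−p̂₁)/n₁ + p̂₂(1−p̂₂)/n₂) = √(0.000611829 + 0.000553701) = 0.034140.
For 99% confidence, z* = 2.576. Margin = 2.576·0.034140 = 0.08794.
So the interval runs from -0.1740 to 0.0018.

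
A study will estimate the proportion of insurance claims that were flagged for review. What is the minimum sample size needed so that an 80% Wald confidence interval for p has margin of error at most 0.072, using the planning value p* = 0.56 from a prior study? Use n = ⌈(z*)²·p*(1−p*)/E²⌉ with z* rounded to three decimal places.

For 80% confidence, z* = 1.282.
p*(1−p*) = 0.56·0.44 = 0.2464.
(z*)²·p*(1−p*)/E² = 1.643524·0.2464/0.005184 = 78.118.
⌈78.118⌉ = 79.

n = 79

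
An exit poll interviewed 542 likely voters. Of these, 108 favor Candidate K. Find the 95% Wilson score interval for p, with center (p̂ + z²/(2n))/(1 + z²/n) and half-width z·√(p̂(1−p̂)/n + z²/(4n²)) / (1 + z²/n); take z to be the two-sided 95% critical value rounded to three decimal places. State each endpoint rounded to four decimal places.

p̂ = 108/542 = 0.19926; z = 1.960, so z² = 3.841600.
Denominator 1 + z²/n = 1 + 3.841600/542 = 1.007088.
Adjusted center: (0.19926 + z²/(2n))/1.007088 = 0.20138.
Radicand: p̂(1−p̂)/n + z²/(4n²) = 0.000294385 + 0.000003269 = 0.000297654.
Half-width = 1.960·√0.000297654/1.007088 = 0.03358.
CI: 0.20138 ± 0.03358 = (0.1678, 0.2350).

(0.1678, 0.2350)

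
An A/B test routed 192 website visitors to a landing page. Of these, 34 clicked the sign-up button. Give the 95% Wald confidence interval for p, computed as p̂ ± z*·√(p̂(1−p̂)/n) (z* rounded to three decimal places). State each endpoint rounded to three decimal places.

(0.123, 0.231)

p̂ = 34/192 = 0.17708.
SE(p̂) = √(0.17708·0.82292/192) = 0.027550.
The 95% critical value is z* = 1.960.
Margin = 1.960·0.027550 = 0.05400.
Interval: 0.17708 ± 0.05400 → (0.123, 0.231).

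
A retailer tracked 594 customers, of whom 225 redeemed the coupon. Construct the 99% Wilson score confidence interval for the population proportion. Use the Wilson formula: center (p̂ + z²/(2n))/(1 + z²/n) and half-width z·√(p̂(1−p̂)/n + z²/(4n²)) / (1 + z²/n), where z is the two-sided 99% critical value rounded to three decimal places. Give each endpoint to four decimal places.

(0.3291, 0.4311)

Here p̂ = 225/594 = 0.37879 and z = 2.576 (z² = 6.635776).
Denominator 1 + z²/n = 1 + 6.635776/594 = 1.011171.
Adjusted center: (0.37879 + z²/(2n))/1.011171 = 0.38013.
Radicand: p̂(1−p̂)/n + z²/(4n²) = 0.000396141 + 0.000004702 = 0.000400843.
Half-width = z·√(radicand)/denom = 2.576·0.020021/1.011171 = 0.05100.
Interval: 0.38013 ± 0.05100 → (0.3291, 0.4311).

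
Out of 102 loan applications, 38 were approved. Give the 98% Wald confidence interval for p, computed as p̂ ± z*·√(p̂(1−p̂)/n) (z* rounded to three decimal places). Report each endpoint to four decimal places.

The sample proportion is 38/102 = 0.37255.
Standard error of p̂: √(0.233756/102) = √0.002291728 = 0.047872.
z* = 2.326 at the 98% level.
Margin = 2.326·0.047872 = 0.11135.
Interval: 0.37255 ± 0.11135 → (0.2612, 0.4839).

(0.2612, 0.4839)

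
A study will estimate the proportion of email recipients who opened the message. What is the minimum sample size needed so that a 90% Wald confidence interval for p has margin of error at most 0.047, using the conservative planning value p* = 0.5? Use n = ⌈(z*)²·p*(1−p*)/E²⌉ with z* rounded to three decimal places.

n = 307

z* = 1.645 at the 90% level.
p*(1−p*) = 0.2500.
Required n before rounding: 2.706025 × 0.2500 / 0.047² = 306.250.
⌈306.250⌉ = 307.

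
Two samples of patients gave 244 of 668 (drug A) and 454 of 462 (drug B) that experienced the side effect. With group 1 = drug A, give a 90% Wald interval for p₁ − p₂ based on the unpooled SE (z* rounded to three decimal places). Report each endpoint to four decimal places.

(-0.6496, -0.5852)

p̂₁ = 244/668 = 0.36527, p̂₂ = 454/462 = 0.98268; p̂₁ − p̂₂ = -0.61741.
Unpooled SE = √(p̂₁(1−p̂₁)/n₁ + p̂₂(1−p̂₂)/n₂) = √(0.000347077 + 0.000036832) = 0.019594.
The 90% critical value is z* = 1.645. Margin of error = 0.03223.
Interval: -0.61741 ± 0.03223 → (-0.6496, -0.5852).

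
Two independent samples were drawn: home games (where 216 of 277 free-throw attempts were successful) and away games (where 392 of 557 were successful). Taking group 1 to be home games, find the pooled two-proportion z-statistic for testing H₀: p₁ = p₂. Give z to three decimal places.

Sample proportions: p̂₁ = 216/277 = 0.77978 and p̂₂ = 392/557 = 0.70377.
Pooling: p̂ = 608/834 = 0.72902.
Pooled SE = √[0.1975513·0.00540544] ≈ 0.032678.
z = (p̂₁ − p̂₂)/SE = (0.77978 − 0.70377)/0.032678 = 0.07601/0.032678 = 2.326.

z = 2.326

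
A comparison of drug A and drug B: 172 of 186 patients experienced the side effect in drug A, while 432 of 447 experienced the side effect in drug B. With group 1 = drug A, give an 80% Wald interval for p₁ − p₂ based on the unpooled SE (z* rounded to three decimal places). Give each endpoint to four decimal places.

(-0.0688, -0.0146)

p̂₁ = 0.92473, p̂₂ = 0.96644, so the observed difference is -0.04171.
Unpooled SE = √(p̂₁(1−p̂₁)/n₁ + p̂₂(1−p̂₂)/n₂) = √(0.000374212 + 0.000072553) = 0.021137.
For 80% confidence, z* = 1.282. Margin = 1.282·0.021137 = 0.02710.
CI: -0.04171 ± 0.02710 = (-0.0688, -0.0146).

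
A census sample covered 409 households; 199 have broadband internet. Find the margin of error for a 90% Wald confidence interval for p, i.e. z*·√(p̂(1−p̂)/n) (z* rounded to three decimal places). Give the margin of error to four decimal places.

ME = 0.0407

With x = 199 successes in n = 409, p̂ = 0.48655.
SE = √(p̂(1−p̂)/n) = √(0.249819/409) = 0.024714.
The 90% critical value is z* = 1.645.
So ME = 0.0407.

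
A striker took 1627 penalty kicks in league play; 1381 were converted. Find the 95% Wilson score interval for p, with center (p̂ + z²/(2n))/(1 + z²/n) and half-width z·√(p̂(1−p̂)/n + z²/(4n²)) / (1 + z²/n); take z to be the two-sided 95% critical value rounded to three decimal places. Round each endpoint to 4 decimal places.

p̂ = 1381/1627 = 0.84880; z = 1.960, so z² = 3.841600.
Denominator 1 + z²/n = 1 + 3.841600/1627 = 1.002361.
Adjusted center: (0.84880 + z²/(2n))/1.002361 = 0.84798.
Radicand: p̂(1−p̂)/n + z²/(4n²) = 0.000078880 + 0.000000363 = 0.000079243.
Half-width = z·√(radicand)/denom = 1.960·0.008902/1.002361 = 0.01741.
CI: 0.84798 ± 0.01741 = (0.8306, 0.8654).

(0.8306, 0.8654)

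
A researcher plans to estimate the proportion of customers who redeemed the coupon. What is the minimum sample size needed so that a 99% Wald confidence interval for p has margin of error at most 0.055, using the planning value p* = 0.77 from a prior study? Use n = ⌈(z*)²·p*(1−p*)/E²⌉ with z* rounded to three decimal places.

z* = 2.576 at the 99% level.
p*(1−p*) = 0.1771.
(z*)²·p*(1−p*)/E² = 6.635776·0.1771/0.003025 = 388.495.
⌈388.495⌉ = 389.

n = 389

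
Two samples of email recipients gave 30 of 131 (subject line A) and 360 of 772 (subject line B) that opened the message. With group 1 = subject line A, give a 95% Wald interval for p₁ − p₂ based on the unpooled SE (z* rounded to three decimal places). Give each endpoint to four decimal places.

p̂₁ = 0.22901, p̂₂ = 0.46632, so the observed difference is -0.23731.
Unpooled SE = √(p̂₁(1−p̂₁)/n₁ + p̂₂(1−p̂₂)/n₂) = √(0.001347810 + 0.000322365) = 0.040868.
The 95% critical value is z* = 1.960. Margin of error = 0.08010.
Interval: -0.23731 ± 0.08010 → (-0.3174, -0.1572).

(-0.3174, -0.1572)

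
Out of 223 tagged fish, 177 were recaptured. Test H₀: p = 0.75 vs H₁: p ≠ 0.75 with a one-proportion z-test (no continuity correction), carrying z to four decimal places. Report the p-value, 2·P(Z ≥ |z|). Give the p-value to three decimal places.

p-value = 0.132

With x = 177 successes in n = 223, p̂ = 0.79372.
Null standard error: √(0.75·0.25/223) = √0.000840807 = 0.028997.
Test statistic (full precision, shown to 4 dp): z = (177/223 − 0.75)/SE₀ ≈ 1.5078.
p-value = 2·P(Z ≥ |z|) with z = 1.5078 → 0.132.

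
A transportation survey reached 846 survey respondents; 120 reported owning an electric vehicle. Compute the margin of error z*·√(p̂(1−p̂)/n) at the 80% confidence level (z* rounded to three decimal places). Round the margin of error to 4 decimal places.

Sample proportion p̂ = 120/846 = 0.14184.
SE(p̂) = √(0.14184·0.85816/846) = 0.011995.
For 80% confidence, z* = 1.282.
Margin of error = z*·SE = 1.282 × 0.011995 = 0.0154.

ME = 0.0154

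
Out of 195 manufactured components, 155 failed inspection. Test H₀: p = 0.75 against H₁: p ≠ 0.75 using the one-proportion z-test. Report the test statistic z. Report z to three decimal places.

p̂ = 155/195 = 0.79487.
Null standard error: √(0.75·0.25/195) = √0.000961538 = 0.031009.
z = (0.79487 − 0.75)/0.031009 = 0.04487/0.031009 = 1.447.

z = 1.447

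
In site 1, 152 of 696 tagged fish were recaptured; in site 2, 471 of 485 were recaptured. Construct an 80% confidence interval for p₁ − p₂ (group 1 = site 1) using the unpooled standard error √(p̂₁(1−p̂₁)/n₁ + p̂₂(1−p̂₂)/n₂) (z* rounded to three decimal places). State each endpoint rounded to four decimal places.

p̂₁ = 0.21839, p̂₂ = 0.97113, so the observed difference is -0.75274.
SE = √(0.000245253 + 0.000057799) = √0.000303052 = 0.017408.
The 80% critical value is z* = 1.282. Margin of error = 0.02232.
CI: -0.75274 ± 0.02232 = (-0.7751, -0.7304).

(-0.7751, -0.7304)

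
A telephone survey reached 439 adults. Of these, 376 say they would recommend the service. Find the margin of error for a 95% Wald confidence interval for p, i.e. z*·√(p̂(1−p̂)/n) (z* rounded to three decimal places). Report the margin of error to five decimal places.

With x = 376 successes in n = 439, p̂ = 0.85649.
Standard error of p̂: √(0.122913/439) = √0.000279985 = 0.016733.
The 95% critical value is z* = 1.960.
So ME = 0.03280.

ME = 0.03280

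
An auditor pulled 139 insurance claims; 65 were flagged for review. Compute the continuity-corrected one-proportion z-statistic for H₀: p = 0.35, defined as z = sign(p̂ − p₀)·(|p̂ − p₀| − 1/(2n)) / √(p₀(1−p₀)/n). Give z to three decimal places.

z = 2.819

p̂ = 65/139 = 0.46763. p̂ − p₀ = 0.117626.
Continuity correction 1/(2n) = 1/278 = 0.003597.
Corrected numerator: |0.117626| − 0.003597 = 0.114029.
SE₀ = √(0.35·0.65/139) = 0.040456.
z = +0.114029/0.040456 = 2.819.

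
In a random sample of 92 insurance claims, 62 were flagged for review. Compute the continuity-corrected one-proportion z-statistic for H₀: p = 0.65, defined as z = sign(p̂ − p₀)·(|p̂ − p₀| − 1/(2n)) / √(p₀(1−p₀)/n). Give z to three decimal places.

Sample proportion p̂ = 62/92 = 0.67391. p̂ − p₀ = 0.023913.
1/(2n) = 0.005435.
Corrected numerator: |0.023913| − 0.005435 = 0.018478.
Under H₀, SE = √(p₀(1−p₀)/n) = √(0.65·0.35/92) = √0.002472826 = 0.049728.
z = +0.018478/0.049728 = 0.372.

z = 0.372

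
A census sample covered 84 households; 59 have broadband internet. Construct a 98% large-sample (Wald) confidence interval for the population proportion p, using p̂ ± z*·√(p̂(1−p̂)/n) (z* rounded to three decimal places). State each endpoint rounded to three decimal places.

p̂ = 59/84 = 0.70238.
Standard error of p̂: √(0.209042/84) = √0.002488595 = 0.049886.
z* = 2.326 at the 98% level.
Margin of error: 2.326 × 0.049886 = 0.11603.
So the interval runs from 0.586 to 0.818.

(0.586, 0.818)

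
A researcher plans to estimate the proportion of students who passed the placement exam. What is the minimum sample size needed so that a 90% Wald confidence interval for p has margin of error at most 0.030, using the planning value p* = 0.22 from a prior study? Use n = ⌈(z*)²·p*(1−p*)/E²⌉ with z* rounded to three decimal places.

For 90% confidence, z* = 1.645.
p*(1−p*) = 0.22·0.78 = 0.1716.
(z*)²·p*(1−p*)/E² = 2.706025·0.1716/0.000900 = 515.949.
⌈515.949⌉ = 516.

n = 516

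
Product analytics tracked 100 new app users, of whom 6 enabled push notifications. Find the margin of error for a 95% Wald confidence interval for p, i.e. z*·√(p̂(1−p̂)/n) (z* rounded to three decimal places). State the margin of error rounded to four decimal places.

Sample proportion p̂ = 6/100 = 0.06000.
SE(p̂) = √(0.06000·0.94000/100) = 0.023749.
The 95% critical value is z* = 1.960.
Margin of error = z*·SE = 1.960 × 0.023749 = 0.0465.

ME = 0.0465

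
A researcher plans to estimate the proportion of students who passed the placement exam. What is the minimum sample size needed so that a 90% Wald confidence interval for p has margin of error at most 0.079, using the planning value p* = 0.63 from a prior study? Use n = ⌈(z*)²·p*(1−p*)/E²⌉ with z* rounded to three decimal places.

n = 102

z* = 1.645 at the 90% level.
p*(1−p*) = 0.2331.
Required n before rounding: 2.706025 × 0.2331 / 0.079² = 101.069.
Rounding up, n = 102.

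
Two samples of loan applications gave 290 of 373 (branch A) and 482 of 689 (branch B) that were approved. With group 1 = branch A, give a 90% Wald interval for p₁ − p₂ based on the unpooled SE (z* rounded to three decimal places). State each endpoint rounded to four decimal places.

p̂₁ = 290/373 = 0.77748, p̂₂ = 482/689 = 0.69956; p̂₁ − p̂₂ = 0.07792.
Unpooled SE = √(p̂₁(1−p̂₁)/n₁ + p̂₂(1−p̂₂)/n₂) = √(0.000463820 + 0.000305042) = 0.027728.
z* = 1.645 at the 90% level. Margin of error = 0.04561.
So the interval runs from 0.0323 to 0.1235.

(0.0323, 0.1235)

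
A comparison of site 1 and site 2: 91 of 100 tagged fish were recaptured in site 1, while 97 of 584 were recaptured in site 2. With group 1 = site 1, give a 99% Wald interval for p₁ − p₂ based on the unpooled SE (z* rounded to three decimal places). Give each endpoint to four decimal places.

(0.6602, 0.8276)

p̂₁ = 0.91000, p̂₂ = 0.16610, so the observed difference is 0.74390.
SE = √(0.000819000 + 0.000237171) = √0.001056171 = 0.032499.
z* = 2.576 at the 99% level. Margin of error = 0.08372.
Interval: 0.74390 ± 0.08372 → (0.6602, 0.8276).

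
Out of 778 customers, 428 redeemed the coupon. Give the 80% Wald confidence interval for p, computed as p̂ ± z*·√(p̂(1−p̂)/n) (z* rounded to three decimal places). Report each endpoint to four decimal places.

(0.5273, 0.5730)

Sample proportion p̂ = 428/778 = 0.55013.
SE(p̂) = √(0.55013·0.44987/778) = 0.017836.
The 80% critical value is z* = 1.282.
Margin of error: 1.282 × 0.017836 = 0.02287.
CI: 0.55013 ± 0.02287 = (0.5273, 0.5730).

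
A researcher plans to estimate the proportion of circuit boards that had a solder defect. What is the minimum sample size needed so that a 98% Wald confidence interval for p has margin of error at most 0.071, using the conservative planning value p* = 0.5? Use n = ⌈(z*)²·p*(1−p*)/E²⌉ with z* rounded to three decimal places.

n = 269

The 98% critical value is z* = 2.326.
p*(1−p*) = 0.2500.
Required n before rounding: 5.410276 × 0.2500 / 0.071² = 268.314.
⌈268.314⌉ = 269.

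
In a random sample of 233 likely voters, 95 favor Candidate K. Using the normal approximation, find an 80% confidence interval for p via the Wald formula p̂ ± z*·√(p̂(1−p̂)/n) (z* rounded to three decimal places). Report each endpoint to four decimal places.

With x = 95 successes in n = 233, p̂ = 0.40773.
SE = √(p̂(1−p̂)/n) = √(0.241485/233) = 0.032193.
For 80% confidence, z* = 1.282.
Margin of error: 1.282 × 0.032193 = 0.04127.
So the interval runs from 0.3665 to 0.4490.

(0.3665, 0.4490)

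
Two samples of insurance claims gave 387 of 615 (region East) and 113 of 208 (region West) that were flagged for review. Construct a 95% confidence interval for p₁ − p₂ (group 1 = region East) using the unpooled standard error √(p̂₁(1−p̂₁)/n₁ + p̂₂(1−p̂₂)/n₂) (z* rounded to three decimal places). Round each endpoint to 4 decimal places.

(0.0083, 0.1637)

p̂₁ = 387/615 = 0.62927, p̂₂ = 113/208 = 0.54327; p̂₁ − p̂₂ = 0.08600.
Unpooled SE = √(p̂₁(1−p̂₁)/n₁ + p̂₂(1−p̂₂)/n₂) = √(0.000379333 + 0.001192922) = 0.039652.
z* = 1.960 at the 95% level. Margin = 1.960·0.039652 = 0.07772.
CI: 0.08600 ± 0.07772 = (0.0083, 0.1637).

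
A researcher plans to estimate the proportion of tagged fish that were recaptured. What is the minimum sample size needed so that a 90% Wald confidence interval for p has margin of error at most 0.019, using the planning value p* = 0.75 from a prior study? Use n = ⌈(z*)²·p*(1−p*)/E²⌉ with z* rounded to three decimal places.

n = 1406

z* = 1.645 at the 90% level.
p*(1−p*) = 0.75·0.25 = 0.1875.
Required n before rounding: 2.706025 × 0.1875 / 0.019² = 1405.484.
⌈1405.484⌉ = 1406.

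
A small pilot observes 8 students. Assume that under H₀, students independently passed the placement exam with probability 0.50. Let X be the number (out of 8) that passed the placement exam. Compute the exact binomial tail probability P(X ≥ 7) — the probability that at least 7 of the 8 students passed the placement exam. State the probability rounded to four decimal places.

X ~ Binomial(n=8, p=0.50).
P(X ≥ 7) = C(8,7)·0.50^7·0.50^1 + C(8,8)·0.50^8·0.50^0.
= 0.031250 + 0.003906 = 0.0352.

P = 0.0352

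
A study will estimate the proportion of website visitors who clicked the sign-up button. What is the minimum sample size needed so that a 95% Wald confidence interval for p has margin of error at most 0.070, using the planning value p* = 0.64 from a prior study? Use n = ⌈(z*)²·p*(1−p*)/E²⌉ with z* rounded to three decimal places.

z* = 1.960 at the 95% level.
p*(1−p*) = 0.2304.
Required n before rounding: 3.841600 × 0.2304 / 0.070² = 180.634.
Rounding up, n = 181.

n = 181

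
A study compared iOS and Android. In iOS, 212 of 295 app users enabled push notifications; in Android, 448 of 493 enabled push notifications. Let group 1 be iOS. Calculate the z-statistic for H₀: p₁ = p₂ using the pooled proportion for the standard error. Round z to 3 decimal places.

z = -7.001

Sample proportions: p̂₁ = 212/295 = 0.71864 and p̂₂ = 448/493 = 0.90872.
Pooled p̂ = (212+448)/(295+493) = 660/788 = 0.83756.
Pooled SE = √[0.1360509·0.00541823] ≈ 0.027151.
z = -0.19008/0.027151 = -7.001.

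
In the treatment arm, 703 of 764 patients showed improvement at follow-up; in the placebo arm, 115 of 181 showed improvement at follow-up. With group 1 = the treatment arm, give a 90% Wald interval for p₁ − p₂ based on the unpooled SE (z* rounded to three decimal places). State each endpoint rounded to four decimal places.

p̂₁ = 0.92016, p̂₂ = 0.63536, so the observed difference is 0.28480.
SE = √(0.000096162 + 0.001279988) = √0.001376150 = 0.037097.
For 90% confidence, z* = 1.645. Margin of error = 0.06102.
CI: 0.28480 ± 0.06102 = (0.2238, 0.3458).

(0.2238, 0.3458)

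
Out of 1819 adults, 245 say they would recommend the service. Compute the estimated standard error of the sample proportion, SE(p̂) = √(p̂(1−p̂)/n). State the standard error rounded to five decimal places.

SE = 0.00800

p̂ = 245/1819 = 0.13469.
p̂(1−p̂) = 0.116549.
Dividing by n and taking the root: √0.000064073 = 0.00800.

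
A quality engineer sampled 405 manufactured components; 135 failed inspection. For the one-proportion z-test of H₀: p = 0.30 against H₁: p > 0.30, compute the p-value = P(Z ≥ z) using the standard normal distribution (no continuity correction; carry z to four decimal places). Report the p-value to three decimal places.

p-value = 0.072

p̂ = 135/405 = 0.33333.
Under H₀, SE = √(p₀(1−p₀)/n) = √(0.30·0.70/405) = √0.000518519 = 0.022771.
Test statistic (full precision, shown to 4 dp): z = (135/405 − 0.30)/SE₀ ≈ 1.4639.
p-value = P(Z ≥ z) with z = 1.4639 → 0.072.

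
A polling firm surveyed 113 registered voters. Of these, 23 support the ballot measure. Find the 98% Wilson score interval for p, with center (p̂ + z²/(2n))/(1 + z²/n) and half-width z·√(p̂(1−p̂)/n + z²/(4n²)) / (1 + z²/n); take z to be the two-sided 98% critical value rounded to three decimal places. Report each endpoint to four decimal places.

(0.1300, 0.3042)

Here p̂ = 23/113 = 0.20354 and z = 2.326 (z² = 5.410276).
Denominator 1 + z²/n = 1 + 5.410276/113 = 1.047879.
Center = (0.20354 + 0.023939)/1.047879 = 0.21709.
Radicand: p̂(1−p̂)/n + z²/(4n²) = 0.001434614 + 0.000105926 = 0.001540540.
Half-width = z·√(radicand)/denom = 2.326·0.039250/1.047879 = 0.08712.
CI: 0.21709 ± 0.08712 = (0.1300, 0.3042).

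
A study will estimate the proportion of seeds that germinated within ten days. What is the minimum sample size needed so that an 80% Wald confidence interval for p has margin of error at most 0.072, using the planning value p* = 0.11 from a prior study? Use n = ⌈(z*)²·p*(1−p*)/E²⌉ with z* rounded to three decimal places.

z* = 1.282 at the 80% level.
p*(1−p*) = 0.0979.
(z*)²·p*(1−p*)/E² = 1.643524·0.0979/0.005184 = 31.038.
Rounding up, n = 32.

n = 32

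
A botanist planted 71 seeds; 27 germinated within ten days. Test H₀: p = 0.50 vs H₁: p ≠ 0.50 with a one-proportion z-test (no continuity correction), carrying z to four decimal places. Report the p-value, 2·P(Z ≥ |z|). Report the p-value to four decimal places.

p-value = 0.0436

The sample proportion is 27/71 = 0.38028.
Null standard error: √(0.50·0.50/71) = √0.003521127 = 0.059339.
z = (p̂ − p₀)/SE = (27/71 − 0.50)/0.059339 ≈ -2.0175.
p-value = 2·P(Z ≥ |z|) with z = -2.0175 → 0.0436.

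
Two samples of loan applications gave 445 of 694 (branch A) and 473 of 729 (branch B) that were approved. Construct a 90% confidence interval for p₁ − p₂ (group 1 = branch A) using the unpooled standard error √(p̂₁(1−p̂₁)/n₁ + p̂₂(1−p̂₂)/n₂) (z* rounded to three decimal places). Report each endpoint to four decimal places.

(-0.0494, 0.0341)

p̂₁ = 445/694 = 0.64121, p̂₂ = 473/729 = 0.64883; p̂₁ − p̂₂ = -0.00762.
SE = √(0.000331498 + 0.000312549) = √0.000644047 = 0.025378.
For 90% confidence, z* = 1.645. Margin = 1.645·0.025378 = 0.04175.
Interval: -0.00762 ± 0.04175 → (-0.0494, 0.0341).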